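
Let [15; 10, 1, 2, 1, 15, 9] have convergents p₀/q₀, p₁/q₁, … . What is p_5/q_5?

10218/677

Using pₖ = aₖpₖ₋₁ + pₖ₋₂, qₖ = aₖqₖ₋₁ + qₖ₋₂ (with p₋₁=1, p₋₂=0, q₋₁=0, q₋₂=1):
  k=0: a=15, p=15, q=1
  k=1: a=10, p=151, q=10
  k=2: a=1, p=166, q=11
  k=3: a=2, p=483, q=32
  k=4: a=1, p=649, q=43
  k=5: a=15, p=10218, q=677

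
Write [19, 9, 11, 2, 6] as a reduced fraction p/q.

25875/1354

Fold from the inside: start with 6/1.
  2 + 1/6 = 13/6
  11 + 6/13 = 149/13
  9 + 13/149 = 1354/149
  19 + 149/1354 = 25875/1354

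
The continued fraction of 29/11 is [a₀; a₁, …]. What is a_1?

29 = 2·11 + 7   →  a_0 = 2
11 = 1·7 + 4   →  a_1 = 1

1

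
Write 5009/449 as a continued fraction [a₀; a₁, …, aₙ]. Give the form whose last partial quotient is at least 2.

5009 = 11*449 + 70
449 = 6*70 + 29
70 = 2*29 + 12
29 = 2*12 + 5
12 = 2*5 + 2
5 = 2*2 + 1
2 = 2*1 + 0  (stop)
So 5009/449 = [11; 6, 2, 2, 2, 2, 2].

[11; 6, 2, 2, 2, 2, 2]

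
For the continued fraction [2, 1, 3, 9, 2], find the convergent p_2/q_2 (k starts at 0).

11/4

Using pₖ = aₖpₖ₋₁ + pₖ₋₂, qₖ = aₖqₖ₋₁ + qₖ₋₂ (with p₋₁=1, p₋₂=0, q₋₁=0, q₋₂=1):
  k=0: a=2, p=2, q=1
  k=1: a=1, p=3, q=1
  k=2: a=3, p=11, q=4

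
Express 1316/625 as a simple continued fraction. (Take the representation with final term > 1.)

[2; 9, 2, 7, 1, 3]

1316 = 2×625 + 66
625 = 9×66 + 31
66 = 2×31 + 4
31 = 7×4 + 3
4 = 1×3 + 1
3 = 3×1 + 0  (stop)
So 1316/625 = [2; 9, 2, 7, 1, 3].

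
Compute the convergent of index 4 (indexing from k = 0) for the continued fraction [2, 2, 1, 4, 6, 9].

205/87

Using pₖ = aₖpₖ₋₁ + pₖ₋₂, qₖ = aₖqₖ₋₁ + qₖ₋₂ (with p₋₁=1, p₋₂=0, q₋₁=0, q₋₂=1):
  k=0: a=2, p=2, q=1
  k=1: a=2, p=5, q=2
  k=2: a=1, p=7, q=3
  k=3: a=4, p=33, q=14
  k=4: a=6, p=205, q=87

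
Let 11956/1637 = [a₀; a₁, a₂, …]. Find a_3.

11956 = 7·1637 + 497   →  a_0 = 7
1637 = 3·497 + 146   →  a_1 = 3
497 = 3·146 + 59   →  a_2 = 3
146 = 2·59 + 28   →  a_3 = 2

2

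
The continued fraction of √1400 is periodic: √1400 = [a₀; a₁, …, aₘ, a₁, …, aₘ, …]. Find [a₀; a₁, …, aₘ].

a₀ = ⌊√1400⌋ = 37.
With m₀=0, d₀=1 and mₖ₊₁ = dₖaₖ − mₖ, dₖ₊₁ = (n − mₖ₊₁²)/dₖ, aₖ₊₁ = ⌊(a₀+mₖ₊₁)/dₖ₊₁⌋:
  k=1: m=37, d=31, a=2
  k=2: m=25, d=25, a=2
  k=3: m=25, d=31, a=2
  k=4: m=37, d=1, a=74
d=1 and a=2a₀=74 at k=4, so the next step gives (m, d) = (37, 31) again — its k=1 value — and the period has length 4.

[37; 2, 2, 2, 74]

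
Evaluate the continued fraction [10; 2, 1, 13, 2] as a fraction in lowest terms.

Using pₖ = aₖpₖ₋₁ + pₖ₋₂ and qₖ = aₖqₖ₋₁ + qₖ₋₂:
  k=0: a=10, p=10, q=1
  k=1: a=2, p=21, q=2
  k=2: a=1, p=31, q=3
  k=3: a=13, p=424, q=41
  k=4: a=2, p=879, q=85

879/85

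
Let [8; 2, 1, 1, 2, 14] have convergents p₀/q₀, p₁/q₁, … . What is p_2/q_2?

25/3

Using pₖ = aₖpₖ₋₁ + pₖ₋₂, qₖ = aₖqₖ₋₁ + qₖ₋₂ (with p₋₁=1, p₋₂=0, q₋₁=0, q₋₂=1):
  k=0: a=8, p=8, q=1
  k=1: a=2, p=17, q=2
  k=2: a=1, p=25, q=3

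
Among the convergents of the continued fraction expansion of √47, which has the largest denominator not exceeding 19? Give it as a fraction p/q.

√47 = [6; 1, 5, 1, 12, …] (period length 4).
Convergents:
  p_0/q_0 = 6/1
  p_1/q_1 = 7/1
  p_2/q_2 = 41/6
  p_3/q_3 = 48/7
  p_4/q_4 = 617/90
q_3 = 7 ≤ 19 < 90 = q_4, so the answer is 48/7.

48/7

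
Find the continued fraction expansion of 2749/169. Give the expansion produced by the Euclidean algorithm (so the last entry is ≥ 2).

2749 = 16·169 + 45
169 = 3·45 + 34
45 = 1·34 + 11
34 = 3·11 + 1
11 = 11·1 + 0  (stop)
So 2749/169 = [16; 3, 1, 3, 11].

[16; 3, 1, 3, 11]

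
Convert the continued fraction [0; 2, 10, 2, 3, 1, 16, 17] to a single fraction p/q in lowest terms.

26903/56382

Fold from the inside: start with 17/1.
  16 + 1/17 = 273/17
  1 + 17/273 = 290/273
  3 + 273/290 = 1143/290
  2 + 290/1143 = 2576/1143
  10 + 1143/2576 = 26903/2576
  2 + 2576/26903 = 56382/26903
  0 + 26903/56382 = 26903/56382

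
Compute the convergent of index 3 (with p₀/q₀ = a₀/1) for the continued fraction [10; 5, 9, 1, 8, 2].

520/51

Using pₖ = aₖpₖ₋₁ + pₖ₋₂, qₖ = aₖqₖ₋₁ + qₖ₋₂ (with p₋₁=1, p₋₂=0, q₋₁=0, q₋₂=1):
  k=0: a=10, p=10, q=1
  k=1: a=5, p=51, q=5
  k=2: a=9, p=469, q=46
  k=3: a=1, p=520, q=51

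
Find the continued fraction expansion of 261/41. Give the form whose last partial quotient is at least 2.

[6; 2, 1, 2, 1, 3]

261 = 6*41 + 15
41 = 2*15 + 11
15 = 1*11 + 4
11 = 2*4 + 3
4 = 1*3 + 1
3 = 3*1 + 0  (stop)
So 261/41 = [6; 2, 1, 2, 1, 3].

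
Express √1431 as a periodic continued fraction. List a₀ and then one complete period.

a₀ = ⌊√1431⌋ = 37.
With m₀=0, d₀=1 and mₖ₊₁ = dₖaₖ − mₖ, dₖ₊₁ = (n − mₖ₊₁²)/dₖ, aₖ₊₁ = ⌊(a₀+mₖ₊₁)/dₖ₊₁⌋:
  k=1: m=37, d=62, a=1
  k=2: m=25, d=13, a=4
  k=3: m=27, d=54, a=1
  k=4: m=27, d=13, a=4
  k=5: m=25, d=62, a=1
  k=6: m=37, d=1, a=74
d=1 and a=2a₀=74 at k=6, so the next step gives (m, d) = (37, 62) again — its k=1 value — and the period has length 6.

[37; 1, 4, 1, 4, 1, 74]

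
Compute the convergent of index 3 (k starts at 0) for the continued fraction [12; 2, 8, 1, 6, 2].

Using pₖ = aₖpₖ₋₁ + pₖ₋₂, qₖ = aₖqₖ₋₁ + qₖ₋₂ (with p₋₁=1, p₋₂=0, q₋₁=0, q₋₂=1):
  k=0: a=12, p=12, q=1
  k=1: a=2, p=25, q=2
  k=2: a=8, p=212, q=17
  k=3: a=1, p=237, q=19

237/19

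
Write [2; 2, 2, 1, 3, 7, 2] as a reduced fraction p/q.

Fold from the inside: start with 2/1.
  7 + 1/2 = 15/2
  3 + 2/15 = 47/15
  1 + 15/47 = 62/47
  2 + 47/62 = 171/62
  2 + 62/171 = 404/171
  2 + 171/404 = 979/404

979/404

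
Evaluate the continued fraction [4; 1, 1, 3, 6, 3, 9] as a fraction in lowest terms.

Fold from the inside: start with 9/1.
  3 + 1/9 = 28/9
  6 + 9/28 = 177/28
  3 + 28/177 = 559/177
  1 + 177/559 = 736/559
  1 + 559/736 = 1295/736
  4 + 736/1295 = 5916/1295

5916/1295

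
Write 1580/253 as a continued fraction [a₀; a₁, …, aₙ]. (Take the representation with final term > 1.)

1580 = 6×253 + 62
253 = 4×62 + 5
62 = 12×5 + 2
5 = 2×2 + 1
2 = 2×1 + 0  (stop)
So 1580/253 = [6; 4, 12, 2, 2].

[6; 4, 12, 2, 2]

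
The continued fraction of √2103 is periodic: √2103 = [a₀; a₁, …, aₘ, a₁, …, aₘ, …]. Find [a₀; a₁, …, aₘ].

a₀ = ⌊√2103⌋ = 45.
With m₀=0, d₀=1 and mₖ₊₁ = dₖaₖ − mₖ, dₖ₊₁ = (n − mₖ₊₁²)/dₖ, aₖ₊₁ = ⌊(a₀+mₖ₊₁)/dₖ₊₁⌋:
  k=1: m=45, d=78, a=1
  k=2: m=33, d=13, a=6
  k=3: m=45, d=6, a=15
  k=4: m=45, d=13, a=6
  k=5: m=33, d=78, a=1
  k=6: m=45, d=1, a=90
d=1 and a=2a₀=90 at k=6, so the next step gives (m, d) = (45, 78) again — its k=1 value — and the period has length 6.

[45; 1, 6, 15, 6, 1, 90]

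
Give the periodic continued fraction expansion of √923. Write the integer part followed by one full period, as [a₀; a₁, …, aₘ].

[30; 2, 1, 1, 1, 2, 60]

a₀ = ⌊√923⌋ = 30.
With m₀=0, d₀=1 and mₖ₊₁ = dₖaₖ − mₖ, dₖ₊₁ = (n − mₖ₊₁²)/dₖ, aₖ₊₁ = ⌊(a₀+mₖ₊₁)/dₖ₊₁⌋:
  k=1: m=30, d=23, a=2
  k=2: m=16, d=29, a=1
  k=3: m=13, d=26, a=1
  k=4: m=13, d=29, a=1
  k=5: m=16, d=23, a=2
  k=6: m=30, d=1, a=60
d=1 and a=2a₀=60 at k=6, so the next step gives (m, d) = (30, 23) again — its k=1 value — and the period has length 6.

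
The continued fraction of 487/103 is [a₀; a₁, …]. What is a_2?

2

487 = 4·103 + 75   →  a_0 = 4
103 = 1·75 + 28   →  a_1 = 1
75 = 2·28 + 19   →  a_2 = 2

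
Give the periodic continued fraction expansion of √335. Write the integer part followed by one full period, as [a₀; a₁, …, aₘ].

a₀ = ⌊√335⌋ = 18.
With m₀=0, d₀=1 and mₖ₊₁ = dₖaₖ − mₖ, dₖ₊₁ = (n − mₖ₊₁²)/dₖ, aₖ₊₁ = ⌊(a₀+mₖ₊₁)/dₖ₊₁⌋:
  k=1: m=18, d=11, a=3
  k=2: m=15, d=10, a=3
  k=3: m=15, d=11, a=3
  k=4: m=18, d=1, a=36
d=1 and a=2a₀=36 at k=4, so the next step gives (m, d) = (18, 11) again — its k=1 value — and the period has length 4.

[18; 3, 3, 3, 36]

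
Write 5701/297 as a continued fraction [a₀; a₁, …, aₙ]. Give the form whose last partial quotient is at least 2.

[19; 5, 8, 3, 2]

5701 = 19*297 + 58
297 = 5*58 + 7
58 = 8*7 + 2
7 = 3*2 + 1
2 = 2*1 + 0  (stop)
So 5701/297 = [19; 5, 8, 3, 2].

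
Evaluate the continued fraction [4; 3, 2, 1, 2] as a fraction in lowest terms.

116/27

Using pₖ = aₖpₖ₋₁ + pₖ₋₂ and qₖ = aₖqₖ₋₁ + qₖ₋₂:
  k=0: a=4, p=4, q=1
  k=1: a=3, p=13, q=3
  k=2: a=2, p=30, q=7
  k=3: a=1, p=43, q=10
  k=4: a=2, p=116, q=27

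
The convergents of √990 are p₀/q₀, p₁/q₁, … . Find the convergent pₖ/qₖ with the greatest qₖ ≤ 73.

881/28

√990 = [31; 2, 6, 2, 62, …] (period length 4).
Convergents:
  p_0/q_0 = 31/1
  p_1/q_1 = 63/2
  p_2/q_2 = 409/13
  p_3/q_3 = 881/28
  p_4/q_4 = 55031/1749
q_3 = 28 ≤ 73 < 1749 = q_4, so the answer is 881/28.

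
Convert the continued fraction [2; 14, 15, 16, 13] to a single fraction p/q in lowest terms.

Fold from the inside: start with 13/1.
  16 + 1/13 = 209/13
  15 + 13/209 = 3148/209
  14 + 209/3148 = 44281/3148
  2 + 3148/44281 = 91710/44281

91710/44281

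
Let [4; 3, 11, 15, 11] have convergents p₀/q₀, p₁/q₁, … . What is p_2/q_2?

Using pₖ = aₖpₖ₋₁ + pₖ₋₂, qₖ = aₖqₖ₋₁ + qₖ₋₂ (with p₋₁=1, p₋₂=0, q₋₁=0, q₋₂=1):
  k=0: a=4, p=4, q=1
  k=1: a=3, p=13, q=3
  k=2: a=11, p=147, q=34

147/34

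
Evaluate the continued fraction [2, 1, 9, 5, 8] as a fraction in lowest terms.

1213/418

Using pₖ = aₖpₖ₋₁ + pₖ₋₂ and qₖ = aₖqₖ₋₁ + qₖ₋₂:
  k=0: a=2, p=2, q=1
  k=1: a=1, p=3, q=1
  k=2: a=9, p=29, q=10
  k=3: a=5, p=148, q=51
  k=4: a=8, p=1213, q=418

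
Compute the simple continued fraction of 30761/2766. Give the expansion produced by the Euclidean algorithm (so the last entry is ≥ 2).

30761 = 11*2766 + 335
2766 = 8*335 + 86
335 = 3*86 + 77
86 = 1*77 + 9
77 = 8*9 + 5
9 = 1*5 + 4
5 = 1*4 + 1
4 = 4*1 + 0  (stop)
So 30761/2766 = [11; 8, 3, 1, 8, 1, 1, 4].

[11; 8, 3, 1, 8, 1, 1, 4]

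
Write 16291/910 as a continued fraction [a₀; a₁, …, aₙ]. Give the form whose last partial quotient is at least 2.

[17; 1, 9, 4, 2, 4, 2]

16291 = 17*910 + 821
910 = 1*821 + 89
821 = 9*89 + 20
89 = 4*20 + 9
20 = 2*9 + 2
9 = 4*2 + 1
2 = 2*1 + 0  (stop)
So 16291/910 = [17; 1, 9, 4, 2, 4, 2].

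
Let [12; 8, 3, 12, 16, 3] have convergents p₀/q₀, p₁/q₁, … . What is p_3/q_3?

Using pₖ = aₖpₖ₋₁ + pₖ₋₂, qₖ = aₖqₖ₋₁ + qₖ₋₂ (with p₋₁=1, p₋₂=0, q₋₁=0, q₋₂=1):
  k=0: a=12, p=12, q=1
  k=1: a=8, p=97, q=8
  k=2: a=3, p=303, q=25
  k=3: a=12, p=3733, q=308

3733/308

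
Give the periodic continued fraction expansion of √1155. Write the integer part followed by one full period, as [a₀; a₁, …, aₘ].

[33; 1, 66]

a₀ = ⌊√1155⌋ = 33.
With m₀=0, d₀=1 and mₖ₊₁ = dₖaₖ − mₖ, dₖ₊₁ = (n − mₖ₊₁²)/dₖ, aₖ₊₁ = ⌊(a₀+mₖ₊₁)/dₖ₊₁⌋:
  k=1: m=33, d=66, a=1
  k=2: m=33, d=1, a=66
d=1 and a=2a₀=66 at k=2, so the next step gives (m, d) = (33, 66) again — its k=1 value — and the period has length 2.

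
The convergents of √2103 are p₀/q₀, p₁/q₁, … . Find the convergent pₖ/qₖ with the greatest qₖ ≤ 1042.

34348/749

√2103 = [45; 1, 6, 15, 6, 1, 90, …] (period length 6).
Convergents:
  p_0/q_0 = 45/1
  p_1/q_1 = 46/1
  p_2/q_2 = 321/7
  p_3/q_3 = 4861/106
  p_4/q_4 = 29487/643
  p_5/q_5 = 34348/749
  p_6/q_6 = 3120807/68053
q_5 = 749 ≤ 1042 < 68053 = q_6, so the answer is 34348/749.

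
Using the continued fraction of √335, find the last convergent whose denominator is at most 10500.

66385/3627

√335 = [18; 3, 3, 3, 36, …] (period length 4).
Convergents:
  p_0/q_0 = 18/1
  p_1/q_1 = 55/3
  p_2/q_2 = 183/10
  p_3/q_3 = 604/33
  p_4/q_4 = 21927/1198
  p_5/q_5 = 66385/3627
  p_6/q_6 = 221082/12079
q_5 = 3627 ≤ 10500 < 12079 = q_6, so the answer is 66385/3627.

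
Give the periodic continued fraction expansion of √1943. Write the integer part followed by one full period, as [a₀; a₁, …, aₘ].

a₀ = ⌊√1943⌋ = 44.
With m₀=0, d₀=1 and mₖ₊₁ = dₖaₖ − mₖ, dₖ₊₁ = (n − mₖ₊₁²)/dₖ, aₖ₊₁ = ⌊(a₀+mₖ₊₁)/dₖ₊₁⌋:
  k=1: m=44, d=7, a=12
  k=2: m=40, d=49, a=1
  k=3: m=9, d=38, a=1
  k=4: m=29, d=29, a=2
  k=5: m=29, d=38, a=1
  k=6: m=9, d=49, a=1
  k=7: m=40, d=7, a=12
  k=8: m=44, d=1, a=88
d=1 and a=2a₀=88 at k=8, so the next step gives (m, d) = (44, 7) again — its k=1 value — and the period has length 8.

[44; 12, 1, 1, 2, 1, 1, 12, 88]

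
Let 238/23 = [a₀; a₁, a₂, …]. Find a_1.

238 = 10·23 + 8   →  a_0 = 10
23 = 2·8 + 7   →  a_1 = 2

2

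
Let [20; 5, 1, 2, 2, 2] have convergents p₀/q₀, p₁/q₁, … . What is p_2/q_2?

121/6

Using pₖ = aₖpₖ₋₁ + pₖ₋₂, qₖ = aₖqₖ₋₁ + qₖ₋₂ (with p₋₁=1, p₋₂=0, q₋₁=0, q₋₂=1):
  k=0: a=20, p=20, q=1
  k=1: a=5, p=101, q=5
  k=2: a=1, p=121, q=6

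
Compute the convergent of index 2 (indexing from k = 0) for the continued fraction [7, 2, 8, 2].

Using pₖ = aₖpₖ₋₁ + pₖ₋₂, qₖ = aₖqₖ₋₁ + qₖ₋₂ (with p₋₁=1, p₋₂=0, q₋₁=0, q₋₂=1):
  k=0: a=7, p=7, q=1
  k=1: a=2, p=15, q=2
  k=2: a=8, p=127, q=17

127/17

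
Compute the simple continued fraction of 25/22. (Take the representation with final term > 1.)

[1; 7, 3]

25 = 1×22 + 3
22 = 7×3 + 1
3 = 3×1 + 0  (stop)
So 25/22 = [1; 7, 3].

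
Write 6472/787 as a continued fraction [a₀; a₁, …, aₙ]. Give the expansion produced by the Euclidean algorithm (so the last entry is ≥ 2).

6472 = 8×787 + 176
787 = 4×176 + 83
176 = 2×83 + 10
83 = 8×10 + 3
10 = 3×3 + 1
3 = 3×1 + 0  (stop)
So 6472/787 = [8; 4, 2, 8, 3, 3].

[8; 4, 2, 8, 3, 3]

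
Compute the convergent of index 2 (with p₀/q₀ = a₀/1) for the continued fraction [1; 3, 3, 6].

13/10

Using pₖ = aₖpₖ₋₁ + pₖ₋₂, qₖ = aₖqₖ₋₁ + qₖ₋₂ (with p₋₁=1, p₋₂=0, q₋₁=0, q₋₂=1):
  k=0: a=1, p=1, q=1
  k=1: a=3, p=4, q=3
  k=2: a=3, p=13, q=10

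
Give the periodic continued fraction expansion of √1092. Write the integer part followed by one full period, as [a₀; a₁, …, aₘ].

[33; 22, 66]

a₀ = ⌊√1092⌋ = 33.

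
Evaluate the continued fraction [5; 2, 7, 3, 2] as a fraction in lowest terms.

596/109

Using pₖ = aₖpₖ₋₁ + pₖ₋₂ and qₖ = aₖqₖ₋₁ + qₖ₋₂:
  k=0: a=5, p=5, q=1
  k=1: a=2, p=11, q=2
  k=2: a=7, p=82, q=15
  k=3: a=3, p=257, q=47
  k=4: a=2, p=596, q=109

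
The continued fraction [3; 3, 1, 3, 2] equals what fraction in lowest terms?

111/34

Fold from the inside: start with 2/1.
  3 + 1/2 = 7/2
  1 + 2/7 = 9/7
  3 + 7/9 = 34/9
  3 + 9/34 = 111/34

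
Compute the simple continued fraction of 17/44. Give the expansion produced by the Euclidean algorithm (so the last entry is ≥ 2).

[0; 2, 1, 1, 2, 3]

17 = 0×44 + 17
44 = 2×17 + 10
17 = 1×10 + 7
10 = 1×7 + 3
7 = 2×3 + 1
3 = 3×1 + 0  (stop)
So 17/44 = [0; 2, 1, 1, 2, 3].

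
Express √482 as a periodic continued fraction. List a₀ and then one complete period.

[21; 1, 20, 1, 42]

a₀ = ⌊√482⌋ = 21.
With m₀=0, d₀=1 and mₖ₊₁ = dₖaₖ − mₖ, dₖ₊₁ = (n − mₖ₊₁²)/dₖ, aₖ₊₁ = ⌊(a₀+mₖ₊₁)/dₖ₊₁⌋:
  k=1: m=21, d=41, a=1
  k=2: m=20, d=2, a=20
  k=3: m=20, d=41, a=1
  k=4: m=21, d=1, a=42
d=1 and a=2a₀=42 at k=4, so the next step gives (m, d) = (21, 41) again — its k=1 value — and the period has length 4.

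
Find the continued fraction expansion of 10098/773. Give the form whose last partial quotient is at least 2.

[13; 15, 1, 3, 2, 5]

10098 = 13×773 + 49
773 = 15×49 + 38
49 = 1×38 + 11
38 = 3×11 + 5
11 = 2×5 + 1
5 = 5×1 + 0  (stop)
So 10098/773 = [13; 15, 1, 3, 2, 5].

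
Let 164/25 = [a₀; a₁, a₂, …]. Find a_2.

1

164 = 6·25 + 14   →  a_0 = 6
25 = 1·14 + 11   →  a_1 = 1
14 = 1·11 + 3   →  a_2 = 1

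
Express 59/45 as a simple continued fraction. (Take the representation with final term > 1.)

[1; 3, 4, 1, 2]

59 = 1·45 + 14
45 = 3·14 + 3
14 = 4·3 + 2
3 = 1·2 + 1
2 = 2·1 + 0  (stop)
So 59/45 = [1; 3, 4, 1, 2].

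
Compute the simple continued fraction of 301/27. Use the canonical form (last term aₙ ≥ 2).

[11; 6, 1, 3]

301 = 11·27 + 4
27 = 6·4 + 3
4 = 1·3 + 1
3 = 3·1 + 0  (stop)
So 301/27 = [11; 6, 1, 3].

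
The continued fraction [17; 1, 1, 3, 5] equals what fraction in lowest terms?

650/37

Using pₖ = aₖpₖ₋₁ + pₖ₋₂ and qₖ = aₖqₖ₋₁ + qₖ₋₂:
  k=0: a=17, p=17, q=1
  k=1: a=1, p=18, q=1
  k=2: a=1, p=35, q=2
  k=3: a=3, p=123, q=7
  k=4: a=5, p=650, q=37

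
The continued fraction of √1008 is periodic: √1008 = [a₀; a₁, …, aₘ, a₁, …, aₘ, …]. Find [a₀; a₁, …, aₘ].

a₀ = ⌊√1008⌋ = 31.
With m₀=0, d₀=1 and mₖ₊₁ = dₖaₖ − mₖ, dₖ₊₁ = (n − mₖ₊₁²)/dₖ, aₖ₊₁ = ⌊(a₀+mₖ₊₁)/dₖ₊₁⌋:
  k=1: m=31, d=47, a=1
  k=2: m=16, d=16, a=2
  k=3: m=16, d=47, a=1
  k=4: m=31, d=1, a=62
d=1 and a=2a₀=62 at k=4, so the next step gives (m, d) = (31, 47) again — its k=1 value — and the period has length 4.

[31; 1, 2, 1, 62]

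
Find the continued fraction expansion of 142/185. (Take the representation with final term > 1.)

[0; 1, 3, 3, 3, 4]

142 = 0·185 + 142
185 = 1·142 + 43
142 = 3·43 + 13
43 = 3·13 + 4
13 = 3·4 + 1
4 = 4·1 + 0  (stop)
So 142/185 = [0; 1, 3, 3, 3, 4].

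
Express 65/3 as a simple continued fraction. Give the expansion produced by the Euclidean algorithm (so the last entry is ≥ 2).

[21; 1, 2]

65 = 21·3 + 2
3 = 1·2 + 1
2 = 2·1 + 0  (stop)
So 65/3 = [21; 1, 2].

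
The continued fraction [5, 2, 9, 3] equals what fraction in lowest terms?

323/59

Fold from the inside: start with 3/1.
  9 + 1/3 = 28/3
  2 + 3/28 = 59/28
  5 + 28/59 = 323/59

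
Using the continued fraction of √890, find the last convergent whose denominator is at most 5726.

64081/2148

√890 = [29; 1, 4, 1, 58, …] (period length 4).
Convergents:
  p_0/q_0 = 29/1
  p_1/q_1 = 30/1
  p_2/q_2 = 149/5
  p_3/q_3 = 179/6
  p_4/q_4 = 10531/353
  p_5/q_5 = 10710/359
  p_6/q_6 = 53371/1789
  p_7/q_7 = 64081/2148
  p_8/q_8 = 3770069/126373
q_7 = 2148 ≤ 5726 < 126373 = q_8, so the answer is 64081/2148.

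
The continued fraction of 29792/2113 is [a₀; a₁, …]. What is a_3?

6

29792 = 14·2113 + 210   →  a_0 = 14
2113 = 10·210 + 13   →  a_1 = 10
210 = 16·13 + 2   →  a_2 = 16
13 = 6·2 + 1   →  a_3 = 6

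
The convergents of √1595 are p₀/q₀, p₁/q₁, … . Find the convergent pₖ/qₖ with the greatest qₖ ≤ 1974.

√1595 = [39; 1, 14, 1, 78, …] (period length 4).
Convergents:
  p_0/q_0 = 39/1
  p_1/q_1 = 40/1
  p_2/q_2 = 599/15
  p_3/q_3 = 639/16
  p_4/q_4 = 50441/1263
  p_5/q_5 = 51080/1279
  p_6/q_6 = 765561/19169
q_5 = 1279 ≤ 1974 < 19169 = q_6, so the answer is 51080/1279.

51080/1279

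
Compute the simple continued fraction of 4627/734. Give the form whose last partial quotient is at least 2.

[6; 3, 3, 2, 3, 9]

4627 = 6×734 + 223
734 = 3×223 + 65
223 = 3×65 + 28
65 = 2×28 + 9
28 = 3×9 + 1
9 = 9×1 + 0  (stop)
So 4627/734 = [6; 3, 3, 2, 3, 9].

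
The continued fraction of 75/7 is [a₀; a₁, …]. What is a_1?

75 = 10·7 + 5   →  a_0 = 10
7 = 1·5 + 2   →  a_1 = 1

1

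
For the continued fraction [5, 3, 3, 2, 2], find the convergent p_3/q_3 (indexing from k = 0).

Using pₖ = aₖpₖ₋₁ + pₖ₋₂, qₖ = aₖqₖ₋₁ + qₖ₋₂ (with p₋₁=1, p₋₂=0, q₋₁=0, q₋₂=1):
  k=0: a=5, p=5, q=1
  k=1: a=3, p=16, q=3
  k=2: a=3, p=53, q=10
  k=3: a=2, p=122, q=23

122/23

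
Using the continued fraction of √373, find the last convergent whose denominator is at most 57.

√373 = [19; 3, 5, 5, 3, 38, …] (period length 5).
Convergents:
  p_0/q_0 = 19/1
  p_1/q_1 = 58/3
  p_2/q_2 = 309/16
  p_3/q_3 = 1603/83
q_2 = 16 ≤ 57 < 83 = q_3, so the answer is 309/16.

309/16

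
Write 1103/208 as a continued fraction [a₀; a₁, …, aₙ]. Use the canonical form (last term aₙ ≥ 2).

1103 = 5×208 + 63
208 = 3×63 + 19
63 = 3×19 + 6
19 = 3×6 + 1
6 = 6×1 + 0  (stop)
So 1103/208 = [5; 3, 3, 3, 6].

[5; 3, 3, 3, 6]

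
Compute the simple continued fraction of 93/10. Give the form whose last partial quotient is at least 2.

93 = 9*10 + 3
10 = 3*3 + 1
3 = 3*1 + 0  (stop)
So 93/10 = [9; 3, 3].

[9; 3, 3]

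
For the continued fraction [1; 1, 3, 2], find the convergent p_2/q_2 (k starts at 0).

Using pₖ = aₖpₖ₋₁ + pₖ₋₂, qₖ = aₖqₖ₋₁ + qₖ₋₂ (with p₋₁=1, p₋₂=0, q₋₁=0, q₋₂=1):
  k=0: a=1, p=1, q=1
  k=1: a=1, p=2, q=1
  k=2: a=3, p=7, q=4

7/4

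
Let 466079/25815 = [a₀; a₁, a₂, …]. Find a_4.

466079 = 18·25815 + 1409   →  a_0 = 18
25815 = 18·1409 + 453   →  a_1 = 18
1409 = 3·453 + 50   →  a_2 = 3
453 = 9·50 + 3   →  a_3 = 9
50 = 16·3 + 2   →  a_4 = 16

16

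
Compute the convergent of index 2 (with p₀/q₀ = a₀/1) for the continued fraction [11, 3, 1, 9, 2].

45/4

Using pₖ = aₖpₖ₋₁ + pₖ₋₂, qₖ = aₖqₖ₋₁ + qₖ₋₂ (with p₋₁=1, p₋₂=0, q₋₁=0, q₋₂=1):
  k=0: a=11, p=11, q=1
  k=1: a=3, p=34, q=3
  k=2: a=1, p=45, q=4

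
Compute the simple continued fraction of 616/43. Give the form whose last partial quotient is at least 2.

616 = 14·43 + 14
43 = 3·14 + 1
14 = 14·1 + 0  (stop)
So 616/43 = [14; 3, 14].

[14; 3, 14]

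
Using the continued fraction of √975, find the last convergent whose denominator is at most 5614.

77719/2489

√975 = [31; 4, 2, 4, 62, …] (period length 4).
Convergents:
  p_0/q_0 = 31/1
  p_1/q_1 = 125/4
  p_2/q_2 = 281/9
  p_3/q_3 = 1249/40
  p_4/q_4 = 77719/2489
  p_5/q_5 = 312125/9996
q_4 = 2489 ≤ 5614 < 9996 = q_5, so the answer is 77719/2489.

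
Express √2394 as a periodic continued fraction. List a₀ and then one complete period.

[48; 1, 12, 1, 96]

a₀ = ⌊√2394⌋ = 48.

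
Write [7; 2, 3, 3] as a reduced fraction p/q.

171/23

Using pₖ = aₖpₖ₋₁ + pₖ₋₂ and qₖ = aₖqₖ₋₁ + qₖ₋₂:
  k=0: a=7, p=7, q=1
  k=1: a=2, p=15, q=2
  k=2: a=3, p=52, q=7
  k=3: a=3, p=171, q=23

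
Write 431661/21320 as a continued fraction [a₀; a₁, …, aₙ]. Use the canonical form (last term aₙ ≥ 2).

431661 = 20*21320 + 5261
21320 = 4*5261 + 276
5261 = 19*276 + 17
276 = 16*17 + 4
17 = 4*4 + 1
4 = 4*1 + 0  (stop)
So 431661/21320 = [20; 4, 19, 16, 4, 4].

[20; 4, 19, 16, 4, 4]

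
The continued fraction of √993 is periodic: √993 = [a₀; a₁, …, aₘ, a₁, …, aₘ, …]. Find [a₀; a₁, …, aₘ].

a₀ = ⌊√993⌋ = 31.
With m₀=0, d₀=1 and mₖ₊₁ = dₖaₖ − mₖ, dₖ₊₁ = (n − mₖ₊₁²)/dₖ, aₖ₊₁ = ⌊(a₀+mₖ₊₁)/dₖ₊₁⌋:
  k=1: m=31, d=32, a=1
  k=2: m=1, d=31, a=1
  k=3: m=30, d=3, a=20
  k=4: m=30, d=31, a=1
  k=5: m=1, d=32, a=1
  k=6: m=31, d=1, a=62
d=1 and a=2a₀=62 at k=6, so the next step gives (m, d) = (31, 32) again — its k=1 value — and the period has length 6.

[31; 1, 1, 20, 1, 1, 62]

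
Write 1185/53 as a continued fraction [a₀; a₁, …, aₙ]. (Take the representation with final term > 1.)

[22; 2, 1, 3, 1, 3]

1185 = 22·53 + 19
53 = 2·19 + 15
19 = 1·15 + 4
15 = 3·4 + 3
4 = 1·3 + 1
3 = 3·1 + 0  (stop)
So 1185/53 = [22; 2, 1, 3, 1, 3].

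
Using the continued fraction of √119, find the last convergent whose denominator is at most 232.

√119 = [10; 1, 9, 1, 20, …] (period length 4).
Convergents:
  p_0/q_0 = 10/1
  p_1/q_1 = 11/1
  p_2/q_2 = 109/10
  p_3/q_3 = 120/11
  p_4/q_4 = 2509/230
  p_5/q_5 = 2629/241
q_4 = 230 ≤ 232 < 241 = q_5, so the answer is 2509/230.

2509/230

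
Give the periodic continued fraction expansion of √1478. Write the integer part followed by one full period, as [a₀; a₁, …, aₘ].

[38; 2, 4, 38, 4, 2, 76]

a₀ = ⌊√1478⌋ = 38.
With m₀=0, d₀=1 and mₖ₊₁ = dₖaₖ − mₖ, dₖ₊₁ = (n − mₖ₊₁²)/dₖ, aₖ₊₁ = ⌊(a₀+mₖ₊₁)/dₖ₊₁⌋:
  k=1: m=38, d=34, a=2
  k=2: m=30, d=17, a=4
  k=3: m=38, d=2, a=38
  k=4: m=38, d=17, a=4
  k=5: m=30, d=34, a=2
  k=6: m=38, d=1, a=76
d=1 and a=2a₀=76 at k=6, so the next step gives (m, d) = (38, 34) again — its k=1 value — and the period has length 6.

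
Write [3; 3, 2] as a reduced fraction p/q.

Using pₖ = aₖpₖ₋₁ + pₖ₋₂ and qₖ = aₖqₖ₋₁ + qₖ₋₂:
  k=0: a=3, p=3, q=1
  k=1: a=3, p=10, q=3
  k=2: a=2, p=23, q=7

23/7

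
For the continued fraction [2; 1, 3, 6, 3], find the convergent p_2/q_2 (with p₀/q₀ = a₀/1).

11/4

Using pₖ = aₖpₖ₋₁ + pₖ₋₂, qₖ = aₖqₖ₋₁ + qₖ₋₂ (with p₋₁=1, p₋₂=0, q₋₁=0, q₋₂=1):
  k=0: a=2, p=2, q=1
  k=1: a=1, p=3, q=1
  k=2: a=3, p=11, q=4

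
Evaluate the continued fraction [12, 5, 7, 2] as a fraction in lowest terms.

Using pₖ = aₖpₖ₋₁ + pₖ₋₂ and qₖ = aₖqₖ₋₁ + qₖ₋₂:
  k=0: a=12, p=12, q=1
  k=1: a=5, p=61, q=5
  k=2: a=7, p=439, q=36
  k=3: a=2, p=939, q=77

939/77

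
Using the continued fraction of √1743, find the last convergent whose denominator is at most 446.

13986/335

√1743 = [41; 1, 2, 1, 82, …] (period length 4).
Convergents:
  p_0/q_0 = 41/1
  p_1/q_1 = 42/1
  p_2/q_2 = 125/3
  p_3/q_3 = 167/4
  p_4/q_4 = 13819/331
  p_5/q_5 = 13986/335
  p_6/q_6 = 41791/1001
q_5 = 335 ≤ 446 < 1001 = q_6, so the answer is 13986/335.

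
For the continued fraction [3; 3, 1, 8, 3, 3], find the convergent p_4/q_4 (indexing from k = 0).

355/109

Using pₖ = aₖpₖ₋₁ + pₖ₋₂, qₖ = aₖqₖ₋₁ + qₖ₋₂ (with p₋₁=1, p₋₂=0, q₋₁=0, q₋₂=1):
  k=0: a=3, p=3, q=1
  k=1: a=3, p=10, q=3
  k=2: a=1, p=13, q=4
  k=3: a=8, p=114, q=35
  k=4: a=3, p=355, q=109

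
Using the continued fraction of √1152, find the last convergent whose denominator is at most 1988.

√1152 = [33; 1, 15, 1, 66, …] (period length 4).
Convergents:
  p_0/q_0 = 33/1
  p_1/q_1 = 34/1
  p_2/q_2 = 543/16
  p_3/q_3 = 577/17
  p_4/q_4 = 38625/1138
  p_5/q_5 = 39202/1155
  p_6/q_6 = 626655/18463
q_5 = 1155 ≤ 1988 < 18463 = q_6, so the answer is 39202/1155.

39202/1155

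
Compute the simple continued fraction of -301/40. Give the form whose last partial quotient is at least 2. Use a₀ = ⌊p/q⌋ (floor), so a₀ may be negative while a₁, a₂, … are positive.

-301 = -8·40 + 19
40 = 2·19 + 2
19 = 9·2 + 1
2 = 2·1 + 0  (stop)
So -301/40 = [-8; 2, 9, 2].

[-8; 2, 9, 2]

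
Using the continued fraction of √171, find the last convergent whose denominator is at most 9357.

√171 = [13; 13, 26, …] (period length 2).
Convergents:
  p_0/q_0 = 13/1
  p_1/q_1 = 170/13
  p_2/q_2 = 4433/339
  p_3/q_3 = 57799/4420
  p_4/q_4 = 1507207/115259
q_3 = 4420 ≤ 9357 < 115259 = q_4, so the answer is 57799/4420.

57799/4420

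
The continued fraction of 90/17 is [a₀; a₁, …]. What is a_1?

90 = 5·17 + 5   →  a_0 = 5
17 = 3·5 + 2   →  a_1 = 3

3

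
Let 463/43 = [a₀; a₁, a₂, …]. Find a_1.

463 = 10·43 + 33   →  a_0 = 10
43 = 1·33 + 10   →  a_1 = 1

1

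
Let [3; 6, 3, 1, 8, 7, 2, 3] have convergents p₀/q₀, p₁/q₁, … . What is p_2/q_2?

Using pₖ = aₖpₖ₋₁ + pₖ₋₂, qₖ = aₖqₖ₋₁ + qₖ₋₂ (with p₋₁=1, p₋₂=0, q₋₁=0, q₋₂=1):
  k=0: a=3, p=3, q=1
  k=1: a=6, p=19, q=6
  k=2: a=3, p=60, q=19

60/19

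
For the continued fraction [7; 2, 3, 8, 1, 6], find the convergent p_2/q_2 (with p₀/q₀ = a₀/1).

Using pₖ = aₖpₖ₋₁ + pₖ₋₂, qₖ = aₖqₖ₋₁ + qₖ₋₂ (with p₋₁=1, p₋₂=0, q₋₁=0, q₋₂=1):
  k=0: a=7, p=7, q=1
  k=1: a=2, p=15, q=2
  k=2: a=3, p=52, q=7

52/7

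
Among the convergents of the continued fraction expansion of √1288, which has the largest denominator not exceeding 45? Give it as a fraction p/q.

323/9

√1288 = [35; 1, 7, 1, 70, …] (period length 4).
Convergents:
  p_0/q_0 = 35/1
  p_1/q_1 = 36/1
  p_2/q_2 = 287/8
  p_3/q_3 = 323/9
  p_4/q_4 = 22897/638
q_3 = 9 ≤ 45 < 638 = q_4, so the answer is 323/9.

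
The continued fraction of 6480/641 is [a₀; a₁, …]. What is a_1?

6480 = 10·641 + 70   →  a_0 = 10
641 = 9·70 + 11   →  a_1 = 9

9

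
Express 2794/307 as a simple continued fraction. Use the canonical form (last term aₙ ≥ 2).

2794 = 9×307 + 31
307 = 9×31 + 28
31 = 1×28 + 3
28 = 9×3 + 1
3 = 3×1 + 0  (stop)
So 2794/307 = [9; 9, 1, 9, 3].

[9; 9, 1, 9, 3]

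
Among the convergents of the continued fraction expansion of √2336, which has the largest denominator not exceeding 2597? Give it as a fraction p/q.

42049/870

√2336 = [48; 3, 96, …] (period length 2).
Convergents:
  p_0/q_0 = 48/1
  p_1/q_1 = 145/3
  p_2/q_2 = 13968/289
  p_3/q_3 = 42049/870
  p_4/q_4 = 4050672/83809
q_3 = 870 ≤ 2597 < 83809 = q_4, so the answer is 42049/870.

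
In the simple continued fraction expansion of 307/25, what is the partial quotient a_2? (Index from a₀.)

1

307 = 12·25 + 7   →  a_0 = 12
25 = 3·7 + 4   →  a_1 = 3
7 = 1·4 + 3   →  a_2 = 1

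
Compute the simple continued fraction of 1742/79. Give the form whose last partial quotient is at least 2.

[22; 19, 1, 3]

1742 = 22*79 + 4
79 = 19*4 + 3
4 = 1*3 + 1
3 = 3*1 + 0  (stop)
So 1742/79 = [22; 19, 1, 3].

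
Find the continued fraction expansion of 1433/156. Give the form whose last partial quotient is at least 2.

1433 = 9*156 + 29
156 = 5*29 + 11
29 = 2*11 + 7
11 = 1*7 + 4
7 = 1*4 + 3
4 = 1*3 + 1
3 = 3*1 + 0  (stop)
So 1433/156 = [9; 5, 2, 1, 1, 1, 3].

[9; 5, 2, 1, 1, 1, 3]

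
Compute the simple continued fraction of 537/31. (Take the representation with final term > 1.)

537 = 17×31 + 10
31 = 3×10 + 1
10 = 10×1 + 0  (stop)
So 537/31 = [17; 3, 10].

[17; 3, 10]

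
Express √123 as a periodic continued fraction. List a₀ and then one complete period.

[11; 11, 22]

a₀ = ⌊√123⌋ = 11.
With m₀=0, d₀=1 and mₖ₊₁ = dₖaₖ − mₖ, dₖ₊₁ = (n − mₖ₊₁²)/dₖ, aₖ₊₁ = ⌊(a₀+mₖ₊₁)/dₖ₊₁⌋:
  k=1: m=11, d=2, a=11
  k=2: m=11, d=1, a=22
d=1 and a=2a₀=22 at k=2, so the next step gives (m, d) = (11, 2) again — its k=1 value — and the period has length 2.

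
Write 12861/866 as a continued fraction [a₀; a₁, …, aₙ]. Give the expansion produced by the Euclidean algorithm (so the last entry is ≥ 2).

[14; 1, 5, 1, 2, 2, 18]

12861 = 14×866 + 737
866 = 1×737 + 129
737 = 5×129 + 92
129 = 1×92 + 37
92 = 2×37 + 18
37 = 2×18 + 1
18 = 18×1 + 0  (stop)
So 12861/866 = [14; 1, 5, 1, 2, 2, 18].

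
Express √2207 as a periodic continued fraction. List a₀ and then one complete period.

a₀ = ⌊√2207⌋ = 46.
With m₀=0, d₀=1 and mₖ₊₁ = dₖaₖ − mₖ, dₖ₊₁ = (n − mₖ₊₁²)/dₖ, aₖ₊₁ = ⌊(a₀+mₖ₊₁)/dₖ₊₁⌋:
  k=1: m=46, d=91, a=1
  k=2: m=45, d=2, a=45
  k=3: m=45, d=91, a=1
  k=4: m=46, d=1, a=92
d=1 and a=2a₀=92 at k=4, so the next step gives (m, d) = (46, 91) again — its k=1 value — and the period has length 4.

[46; 1, 45, 1, 92]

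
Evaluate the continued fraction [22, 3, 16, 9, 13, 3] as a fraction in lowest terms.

Using pₖ = aₖpₖ₋₁ + pₖ₋₂ and qₖ = aₖqₖ₋₁ + qₖ₋₂:
  k=0: a=22, p=22, q=1
  k=1: a=3, p=67, q=3
  k=2: a=16, p=1094, q=49
  k=3: a=9, p=9913, q=444
  k=4: a=13, p=129963, q=5821
  k=5: a=3, p=399802, q=17907

399802/17907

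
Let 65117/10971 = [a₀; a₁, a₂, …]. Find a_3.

2

65117 = 5·10971 + 10262   →  a_0 = 5
10971 = 1·10262 + 709   →  a_1 = 1
10262 = 14·709 + 336   →  a_2 = 14
709 = 2·336 + 37   →  a_3 = 2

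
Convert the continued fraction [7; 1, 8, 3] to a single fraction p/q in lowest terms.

221/28

Fold from the inside: start with 3/1.
  8 + 1/3 = 25/3
  1 + 3/25 = 28/25
  7 + 25/28 = 221/28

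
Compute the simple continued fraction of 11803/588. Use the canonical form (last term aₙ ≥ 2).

[20; 13, 1, 2, 14]

11803 = 20×588 + 43
588 = 13×43 + 29
43 = 1×29 + 14
29 = 2×14 + 1
14 = 14×1 + 0  (stop)
So 11803/588 = [20; 13, 1, 2, 14].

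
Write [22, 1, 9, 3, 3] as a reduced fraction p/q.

Using pₖ = aₖpₖ₋₁ + pₖ₋₂ and qₖ = aₖqₖ₋₁ + qₖ₋₂:
  k=0: a=22, p=22, q=1
  k=1: a=1, p=23, q=1
  k=2: a=9, p=229, q=10
  k=3: a=3, p=710, q=31
  k=4: a=3, p=2359, q=103

2359/103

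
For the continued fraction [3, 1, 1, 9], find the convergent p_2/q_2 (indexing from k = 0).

Using pₖ = aₖpₖ₋₁ + pₖ₋₂, qₖ = aₖqₖ₋₁ + qₖ₋₂ (with p₋₁=1, p₋₂=0, q₋₁=0, q₋₂=1):
  k=0: a=3, p=3, q=1
  k=1: a=1, p=4, q=1
  k=2: a=1, p=7, q=2

7/2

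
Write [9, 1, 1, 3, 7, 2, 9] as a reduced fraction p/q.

9875/1032

Using pₖ = aₖpₖ₋₁ + pₖ₋₂ and qₖ = aₖqₖ₋₁ + qₖ₋₂:
  k=0: a=9, p=9, q=1
  k=1: a=1, p=10, q=1
  k=2: a=1, p=19, q=2
  k=3: a=3, p=67, q=7
  k=4: a=7, p=488, q=51
  k=5: a=2, p=1043, q=109
  k=6: a=9, p=9875, q=1032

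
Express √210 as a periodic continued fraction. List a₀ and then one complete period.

a₀ = ⌊√210⌋ = 14.
With m₀=0, d₀=1 and mₖ₊₁ = dₖaₖ − mₖ, dₖ₊₁ = (n − mₖ₊₁²)/dₖ, aₖ₊₁ = ⌊(a₀+mₖ₊₁)/dₖ₊₁⌋:
  k=1: m=14, d=14, a=2
  k=2: m=14, d=1, a=28
d=1 and a=2a₀=28 at k=2, so the next step gives (m, d) = (14, 14) again — its k=1 value — and the period has length 2.

[14; 2, 28]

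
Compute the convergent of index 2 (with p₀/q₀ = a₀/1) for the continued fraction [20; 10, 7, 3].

1427/71

Using pₖ = aₖpₖ₋₁ + pₖ₋₂, qₖ = aₖqₖ₋₁ + qₖ₋₂ (with p₋₁=1, p₋₂=0, q₋₁=0, q₋₂=1):
  k=0: a=20, p=20, q=1
  k=1: a=10, p=201, q=10
  k=2: a=7, p=1427, q=71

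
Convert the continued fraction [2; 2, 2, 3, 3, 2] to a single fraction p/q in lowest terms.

Fold from the inside: start with 2/1.
  3 + 1/2 = 7/2
  3 + 2/7 = 23/7
  2 + 7/23 = 53/23
  2 + 23/53 = 129/53
  2 + 53/129 = 311/129

311/129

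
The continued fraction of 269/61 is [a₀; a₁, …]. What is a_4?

269 = 4·61 + 25   →  a_0 = 4
61 = 2·25 + 11   →  a_1 = 2
25 = 2·11 + 3   →  a_2 = 2
11 = 3·3 + 2   →  a_3 = 3
3 = 1·2 + 1   →  a_4 = 1

1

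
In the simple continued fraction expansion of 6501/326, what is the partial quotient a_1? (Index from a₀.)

1

6501 = 19·326 + 307   →  a_0 = 19
326 = 1·307 + 19   →  a_1 = 1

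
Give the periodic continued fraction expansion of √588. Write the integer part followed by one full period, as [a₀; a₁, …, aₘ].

[24; 4, 48]

a₀ = ⌊√588⌋ = 24.
With m₀=0, d₀=1 and mₖ₊₁ = dₖaₖ − mₖ, dₖ₊₁ = (n − mₖ₊₁²)/dₖ, aₖ₊₁ = ⌊(a₀+mₖ₊₁)/dₖ₊₁⌋:
  k=1: m=24, d=12, a=4
  k=2: m=24, d=1, a=48
d=1 and a=2a₀=48 at k=2, so the next step gives (m, d) = (24, 12) again — its k=1 value — and the period has length 2.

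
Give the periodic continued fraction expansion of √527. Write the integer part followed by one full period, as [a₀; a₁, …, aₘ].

[22; 1, 21, 1, 44]

a₀ = ⌊√527⌋ = 22.
With m₀=0, d₀=1 and mₖ₊₁ = dₖaₖ − mₖ, dₖ₊₁ = (n − mₖ₊₁²)/dₖ, aₖ₊₁ = ⌊(a₀+mₖ₊₁)/dₖ₊₁⌋:
  k=1: m=22, d=43, a=1
  k=2: m=21, d=2, a=21
  k=3: m=21, d=43, a=1
  k=4: m=22, d=1, a=44
d=1 and a=2a₀=44 at k=4, so the next step gives (m, d) = (22, 43) again — its k=1 value — and the period has length 4.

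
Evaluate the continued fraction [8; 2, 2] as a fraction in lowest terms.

42/5

Fold from the inside: start with 2/1.
  2 + 1/2 = 5/2
  8 + 2/5 = 42/5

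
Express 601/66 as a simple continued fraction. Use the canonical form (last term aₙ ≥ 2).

[9; 9, 2, 3]

601 = 9·66 + 7
66 = 9·7 + 3
7 = 2·3 + 1
3 = 3·1 + 0  (stop)
So 601/66 = [9; 9, 2, 3].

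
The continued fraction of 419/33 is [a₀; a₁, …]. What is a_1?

419 = 12·33 + 23   →  a_0 = 12
33 = 1·23 + 10   →  a_1 = 1

1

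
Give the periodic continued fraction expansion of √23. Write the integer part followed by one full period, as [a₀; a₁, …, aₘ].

[4; 1, 3, 1, 8]

a₀ = ⌊√23⌋ = 4.
With m₀=0, d₀=1 and mₖ₊₁ = dₖaₖ − mₖ, dₖ₊₁ = (n − mₖ₊₁²)/dₖ, aₖ₊₁ = ⌊(a₀+mₖ₊₁)/dₖ₊₁⌋:
  k=1: m=4, d=7, a=1
  k=2: m=3, d=2, a=3
  k=3: m=3, d=7, a=1
  k=4: m=4, d=1, a=8
d=1 and a=2a₀=8 at k=4, so the next step gives (m, d) = (4, 7) again — its k=1 value — and the period has length 4.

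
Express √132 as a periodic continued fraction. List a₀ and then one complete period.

a₀ = ⌊√132⌋ = 11.

[11; 2, 22]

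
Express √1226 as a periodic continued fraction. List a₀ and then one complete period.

[35; 70]

a₀ = ⌊√1226⌋ = 35.
With m₀=0, d₀=1 and mₖ₊₁ = dₖaₖ − mₖ, dₖ₊₁ = (n − mₖ₊₁²)/dₖ, aₖ₊₁ = ⌊(a₀+mₖ₊₁)/dₖ₊₁⌋:
  k=1: m=35, d=1, a=70
d=1 and a=2a₀=70 at k=1, so the next step gives (m, d) = (35, 1) again — its k=1 value — and the period has length 1.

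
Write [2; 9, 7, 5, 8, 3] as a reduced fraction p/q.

Using pₖ = aₖpₖ₋₁ + pₖ₋₂ and qₖ = aₖqₖ₋₁ + qₖ₋₂:
  k=0: a=2, p=2, q=1
  k=1: a=9, p=19, q=9
  k=2: a=7, p=135, q=64
  k=3: a=5, p=694, q=329
  k=4: a=8, p=5687, q=2696
  k=5: a=3, p=17755, q=8417

17755/8417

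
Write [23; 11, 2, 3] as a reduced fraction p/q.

Fold from the inside: start with 3/1.
  2 + 1/3 = 7/3
  11 + 3/7 = 80/7
  23 + 7/80 = 1847/80

1847/80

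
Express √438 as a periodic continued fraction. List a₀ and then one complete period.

[20; 1, 12, 1, 40]

a₀ = ⌊√438⌋ = 20.
With m₀=0, d₀=1 and mₖ₊₁ = dₖaₖ − mₖ, dₖ₊₁ = (n − mₖ₊₁²)/dₖ, aₖ₊₁ = ⌊(a₀+mₖ₊₁)/dₖ₊₁⌋:
  k=1: m=20, d=38, a=1
  k=2: m=18, d=3, a=12
  k=3: m=18, d=38, a=1
  k=4: m=20, d=1, a=40
d=1 and a=2a₀=40 at k=4, so the next step gives (m, d) = (20, 38) again — its k=1 value — and the period has length 4.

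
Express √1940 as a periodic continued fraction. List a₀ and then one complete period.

[44; 22, 88]

a₀ = ⌊√1940⌋ = 44.
With m₀=0, d₀=1 and mₖ₊₁ = dₖaₖ − mₖ, dₖ₊₁ = (n − mₖ₊₁²)/dₖ, aₖ₊₁ = ⌊(a₀+mₖ₊₁)/dₖ₊₁⌋:
  k=1: m=44, d=4, a=22
  k=2: m=44, d=1, a=88
d=1 and a=2a₀=88 at k=2, so the next step gives (m, d) = (44, 4) again — its k=1 value — and the period has length 2.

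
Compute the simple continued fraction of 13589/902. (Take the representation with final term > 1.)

13589 = 15*902 + 59
902 = 15*59 + 17
59 = 3*17 + 8
17 = 2*8 + 1
8 = 8*1 + 0  (stop)
So 13589/902 = [15; 15, 3, 2, 8].

[15; 15, 3, 2, 8]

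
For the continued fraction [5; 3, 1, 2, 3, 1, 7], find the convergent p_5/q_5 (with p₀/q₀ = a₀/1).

Using pₖ = aₖpₖ₋₁ + pₖ₋₂, qₖ = aₖqₖ₋₁ + qₖ₋₂ (with p₋₁=1, p₋₂=0, q₋₁=0, q₋₂=1):
  k=0: a=5, p=5, q=1
  k=1: a=3, p=16, q=3
  k=2: a=1, p=21, q=4
  k=3: a=2, p=58, q=11
  k=4: a=3, p=195, q=37
  k=5: a=1, p=253, q=48

253/48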